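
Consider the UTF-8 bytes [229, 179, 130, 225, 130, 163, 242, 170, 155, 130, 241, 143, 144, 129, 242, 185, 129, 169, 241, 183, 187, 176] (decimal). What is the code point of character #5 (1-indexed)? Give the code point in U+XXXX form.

U+B9069

Offset 0: leading byte 0xE5 = 11100101 → 3-byte char #1 = E5 B3 82.
Offset 3: leading byte 0xE1 = 11100001 → 3-byte char #2 = E1 82 A3.
Offset 6: leading byte 0xF2 = 11110010 → 4-byte char #3 = F2 AA 9B 82.
Offset 10: leading byte 0xF1 = 11110001 → 4-byte char #4 = F1 8F 90 81.
Offset 14: leading byte 0xF2 = 11110010 → 4-byte char #5 = F2 B9 81 A9.
Leading byte 0xF2 = 11110010 matches 11110xxx → 4-byte sequence.
Byte 1: 0xF2 = 11110010, payload 010 (3 bits).
Byte 2: 0xB9 = 10111001 (10xxxxxx ✓), payload 111001.
Byte 3: 0x81 = 10000001 (10xxxxxx ✓), payload 000001.
Byte 4: 0xA9 = 10101001 (10xxxxxx ✓), payload 101001.
Concatenate: 010111001000001101001 = 0xB9069 (21 bits → U+B9069).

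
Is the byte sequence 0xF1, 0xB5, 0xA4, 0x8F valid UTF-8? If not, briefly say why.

Leading byte 0xF1 = 11110001 → 4-byte form.
Continuation bytes 0xB5=10110101, 0xA4=10100100, 0x8F=10001111 all match 10xxxxxx.
Decoded value 0x7590F is ≥ 0x10000 (shortest form) and not a surrogate.

valid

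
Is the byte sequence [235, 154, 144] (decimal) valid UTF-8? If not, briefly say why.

Leading byte 0xEB = 11101011 → 3-byte form.
Continuation bytes 0x9A=10011010, 0x90=10010000 all match 10xxxxxx.
Decoded value 0xB690 is ≥ 0x800 (shortest form) and not a surrogate.

valid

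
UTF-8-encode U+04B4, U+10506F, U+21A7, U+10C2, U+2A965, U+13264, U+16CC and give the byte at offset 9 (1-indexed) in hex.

0xA7

1-indexed offset 9 is 0-indexed offset 8.
U+04B4 → 2-byte form D2 B4 at offsets 0–1.
U+10506F → 4-byte form F4 85 81 AF at offsets 2–5.
U+21A7 → 3-byte form E2 86 A7 at offsets 6–8.
Offset 8 falls in char 3's range; it's byte 3 of E2 86 A7 = 0xA7.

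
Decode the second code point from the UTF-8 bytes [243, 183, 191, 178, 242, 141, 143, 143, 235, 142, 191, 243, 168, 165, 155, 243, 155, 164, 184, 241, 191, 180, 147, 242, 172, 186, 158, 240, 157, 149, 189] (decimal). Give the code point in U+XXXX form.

U+8D3CF

Offset 0: leading byte 0xF3 = 11110011 → 4-byte char #1 = F3 B7 BF B2.
Offset 4: leading byte 0xF2 = 11110010 → 4-byte char #2 = F2 8D 8F 8F.
Leading byte 0xF2 = 11110010 matches 11110xxx → 4-byte sequence.
Byte 1: 0xF2 = 11110010, payload 010 (3 bits).
Byte 2: 0x8D = 10001101 (10xxxxxx ✓), payload 001101.
Byte 3: 0x8F = 10001111 (10xxxxxx ✓), payload 001111.
Byte 4: 0x8F = 10001111 (10xxxxxx ✓), payload 001111.
Concatenate: 010001101001111001111 = 0x8D3CF (21 bits → U+8D3CF).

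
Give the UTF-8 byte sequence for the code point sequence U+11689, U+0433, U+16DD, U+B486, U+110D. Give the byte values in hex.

F0 91 9A 89 D0 B3 E1 9B 9D EB 92 86 E1 84 8D

U+11689: 4-byte form → F0 91 9A 89.
U+0433: 2-byte form → D0 B3.
U+16DD: 3-byte form → E1 9B 9D.
U+B486: 3-byte form → EB 92 86.
U+110D: 3-byte form → E1 84 8D.
Concatenated (15 bytes): F0 91 9A 89 D0 B3 E1 9B 9D EB 92 86 E1 84 8D.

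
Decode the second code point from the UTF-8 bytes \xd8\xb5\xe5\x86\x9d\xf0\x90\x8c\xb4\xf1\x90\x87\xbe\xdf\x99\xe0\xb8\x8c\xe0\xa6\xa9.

Offset 0: leading byte 0xD8 = 11011000 → 2-byte char #1 = D8 B5.
Offset 2: leading byte 0xE5 = 11100101 → 3-byte char #2 = E5 86 9D.
Leading byte 0xE5 = 11100101 matches 1110xxxx → 3-byte sequence.
Byte 1: 0xE5 = 11100101, payload 0101 (4 bits).
Byte 2: 0x86 = 10000110 (10xxxxxx ✓), payload 000110.
Byte 3: 0x9D = 10011101 (10xxxxxx ✓), payload 011101.
Concatenate: 0101000110011101 = 0x519D (16 bits → U+519D).

U+519D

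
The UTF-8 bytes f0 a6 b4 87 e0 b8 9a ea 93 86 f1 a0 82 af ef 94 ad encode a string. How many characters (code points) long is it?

5

Byte at offset 0: 0xF0 = 11110000 → 4-byte char (#1). Advance 4.
Byte at offset 4: 0xE0 = 11100000 → 3-byte char (#2). Advance 3.
Byte at offset 7: 0xEA = 11101010 → 3-byte char (#3). Advance 3.
Byte at offset 10: 0xF1 = 11110001 → 4-byte char (#4). Advance 4.
Byte at offset 14: 0xEF = 11101111 → 3-byte char (#5). Advance 3.
Reached end at offset 17 after 5 code points.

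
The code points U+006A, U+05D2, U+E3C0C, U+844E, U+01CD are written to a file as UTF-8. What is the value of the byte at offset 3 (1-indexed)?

0x92

1-indexed offset 3 is 0-indexed offset 2.
U+006A → 1-byte form 6A at offsets 0–0.
U+05D2 → 2-byte form D7 92 at offsets 1–2.
Offset 2 falls in char 2's range; it's byte 2 of D7 92 = 0x92.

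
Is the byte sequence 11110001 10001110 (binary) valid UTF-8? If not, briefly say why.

invalid (sequence truncated)

Leading byte 0xF1 = 11110001 → 4-byte form, but only 2 bytes are present.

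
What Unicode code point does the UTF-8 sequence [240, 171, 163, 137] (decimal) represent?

Leading byte 0xF0 = 11110000 matches 11110xxx → 4-byte sequence.
Byte 1: 0xF0 = 11110000, payload 000 (3 bits).
Byte 2: 0xAB = 10101011 (10xxxxxx ✓), payload 101011.
Byte 3: 0xA3 = 10100011 (10xxxxxx ✓), payload 100011.
Byte 4: 0x89 = 10001001 (10xxxxxx ✓), payload 001001.
Concatenate: 000101011100011001001 = 0x2B8C9 (21 bits → U+2B8C9).

U+2B8C9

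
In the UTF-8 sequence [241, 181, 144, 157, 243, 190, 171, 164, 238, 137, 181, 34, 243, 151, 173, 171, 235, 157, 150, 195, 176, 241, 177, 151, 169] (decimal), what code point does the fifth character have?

Offset 0: leading byte 0xF1 = 11110001 → 4-byte char #1 = F1 B5 90 9D.
Offset 4: leading byte 0xF3 = 11110011 → 4-byte char #2 = F3 BE AB A4.
Offset 8: leading byte 0xEE = 11101110 → 3-byte char #3 = EE 89 B5.
Offset 11: leading byte 0x22 = 00100010 → 1-byte char #4 = 22.
Offset 12: leading byte 0xF3 = 11110011 → 4-byte char #5 = F3 97 AD AB.
Leading byte 0xF3 = 11110011 matches 11110xxx → 4-byte sequence.
Byte 1: 0xF3 = 11110011, payload 011 (3 bits).
Byte 2: 0x97 = 10010111 (10xxxxxx ✓), payload 010111.
Byte 3: 0xAD = 10101101 (10xxxxxx ✓), payload 101101.
Byte 4: 0xAB = 10101011 (10xxxxxx ✓), payload 101011.
Concatenate: 011010111101101101011 = 0xD7B6B (21 bits → U+D7B6B).

U+D7B6B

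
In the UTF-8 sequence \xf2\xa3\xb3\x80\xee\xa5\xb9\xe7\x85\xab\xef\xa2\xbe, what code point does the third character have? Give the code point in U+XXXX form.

Offset 0: leading byte 0xF2 = 11110010 → 4-byte char #1 = F2 A3 B3 80.
Offset 4: leading byte 0xEE = 11101110 → 3-byte char #2 = EE A5 B9.
Offset 7: leading byte 0xE7 = 11100111 → 3-byte char #3 = E7 85 AB.
Leading byte 0xE7 = 11100111 matches 1110xxxx → 3-byte sequence.
Byte 1: 0xE7 = 11100111, payload 0111 (4 bits).
Byte 2: 0x85 = 10000101 (10xxxxxx ✓), payload 000101.
Byte 3: 0xAB = 10101011 (10xxxxxx ✓), payload 101011.
Concatenate: 0111000101101011 = 0x716B (16 bits → U+716B).

U+716B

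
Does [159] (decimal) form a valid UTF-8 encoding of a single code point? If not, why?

invalid (continuation byte with no leading byte)

Byte 0x9F = 10011111 has the form 10xxxxxx — a continuation byte — but there is no preceding leading byte.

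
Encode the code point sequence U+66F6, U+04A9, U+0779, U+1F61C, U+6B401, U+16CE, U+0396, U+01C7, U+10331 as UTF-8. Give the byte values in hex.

E6 9B B6 D2 A9 DD B9 F0 9F 98 9C F1 AB 90 81 E1 9B 8E CE 96 C7 87 F0 90 8C B1

U+66F6: 3-byte form → E6 9B B6.
U+04A9: 2-byte form → D2 A9.
U+0779: 2-byte form → DD B9.
U+1F61C: 4-byte form → F0 9F 98 9C.
U+6B401: 4-byte form → F1 AB 90 81.
U+16CE: 3-byte form → E1 9B 8E.
U+0396: 2-byte form → CE 96.
U+01C7: 2-byte form → C7 87.
U+10331: 4-byte form → F0 90 8C B1.
Concatenated (26 bytes): E6 9B B6 D2 A9 DD B9 F0 9F 98 9C F1 AB 90 81 E1 9B 8E CE 96 C7 87 F0 90 8C B1.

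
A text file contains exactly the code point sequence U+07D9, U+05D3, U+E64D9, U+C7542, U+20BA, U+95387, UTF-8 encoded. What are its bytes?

DF 99 D7 93 F3 A6 93 99 F3 87 95 82 E2 82 BA F2 95 8E 87

U+07D9: 2-byte form → DF 99.
U+05D3: 2-byte form → D7 93.
U+E64D9: 4-byte form → F3 A6 93 99.
U+C7542: 4-byte form → F3 87 95 82.
U+20BA: 3-byte form → E2 82 BA.
U+95387: 4-byte form → F2 95 8E 87.
Concatenated (19 bytes): DF 99 D7 93 F3 A6 93 99 F3 87 95 82 E2 82 BA F2 95 8E 87.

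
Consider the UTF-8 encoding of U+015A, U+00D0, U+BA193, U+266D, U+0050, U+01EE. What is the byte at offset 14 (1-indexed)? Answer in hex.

0xAE

1-indexed offset 14 is 0-indexed offset 13.
U+015A → 2-byte form C5 9A at offsets 0–1.
U+00D0 → 2-byte form C3 90 at offsets 2–3.
U+BA193 → 4-byte form F2 BA 86 93 at offsets 4–7.
U+266D → 3-byte form E2 99 AD at offsets 8–10.
U+0050 → 1-byte form 50 at offsets 11–11.
U+01EE → 2-byte form C7 AE at offsets 12–13.
Offset 13 falls in char 6's range; it's byte 2 of C7 AE = 0xAE.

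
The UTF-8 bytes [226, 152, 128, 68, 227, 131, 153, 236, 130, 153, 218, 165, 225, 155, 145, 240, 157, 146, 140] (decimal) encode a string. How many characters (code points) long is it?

7

Byte at offset 0: 0xE2 = 11100010 → 3-byte char (#1). Advance 3.
Byte at offset 3: 0x44 = 01000100 → 1-byte char (#2). Advance 1.
Byte at offset 4: 0xE3 = 11100011 → 3-byte char (#3). Advance 3.
Byte at offset 7: 0xEC = 11101100 → 3-byte char (#4). Advance 3.
Byte at offset 10: 0xDA = 11011010 → 2-byte char (#5). Advance 2.
Byte at offset 12: 0xE1 = 11100001 → 3-byte char (#6). Advance 3.
Byte at offset 15: 0xF0 = 11110000 → 4-byte char (#7). Advance 4.
Reached end at offset 19 after 7 code points.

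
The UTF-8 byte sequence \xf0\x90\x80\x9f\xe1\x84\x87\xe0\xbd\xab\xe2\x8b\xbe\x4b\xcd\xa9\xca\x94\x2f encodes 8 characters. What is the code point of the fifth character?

U+004B

Offset 0: leading byte 0xF0 = 11110000 → 4-byte char #1 = F0 90 80 9F.
Offset 4: leading byte 0xE1 = 11100001 → 3-byte char #2 = E1 84 87.
Offset 7: leading byte 0xE0 = 11100000 → 3-byte char #3 = E0 BD AB.
Offset 10: leading byte 0xE2 = 11100010 → 3-byte char #4 = E2 8B BE.
Offset 13: leading byte 0x4B = 01001011 → 1-byte char #5 = 4B.
Leading byte 0x4B = 01001011 matches 0xxxxxxx → 1-byte sequence.
Byte 1: 0x4B = 01001011, payload 1001011 (7 bits).
Concatenate: 1001011 = 0x4B (7 bits → U+004B).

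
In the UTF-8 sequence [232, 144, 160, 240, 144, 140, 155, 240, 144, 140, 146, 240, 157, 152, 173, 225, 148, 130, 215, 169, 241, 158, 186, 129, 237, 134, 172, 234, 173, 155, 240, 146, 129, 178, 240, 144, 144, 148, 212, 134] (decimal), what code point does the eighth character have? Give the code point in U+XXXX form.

Offset 0: leading byte 0xE8 = 11101000 → 3-byte char #1 = E8 90 A0.
Offset 3: leading byte 0xF0 = 11110000 → 4-byte char #2 = F0 90 8C 9B.
Offset 7: leading byte 0xF0 = 11110000 → 4-byte char #3 = F0 90 8C 92.
Offset 11: leading byte 0xF0 = 11110000 → 4-byte char #4 = F0 9D 98 AD.
Offset 15: leading byte 0xE1 = 11100001 → 3-byte char #5 = E1 94 82.
Offset 18: leading byte 0xD7 = 11010111 → 2-byte char #6 = D7 A9.
Offset 20: leading byte 0xF1 = 11110001 → 4-byte char #7 = F1 9E BA 81.
Offset 24: leading byte 0xED = 11101101 → 3-byte char #8 = ED 86 AC.
Leading byte 0xED = 11101101 matches 1110xxxx → 3-byte sequence.
Byte 1: 0xED = 11101101, payload 1101 (4 bits).
Byte 2: 0x86 = 10000110 (10xxxxxx ✓), payload 000110.
Byte 3: 0xAC = 10101100 (10xxxxxx ✓), payload 101100.
Concatenate: 1101000110101100 = 0xD1AC (16 bits → U+D1AC).

U+D1AC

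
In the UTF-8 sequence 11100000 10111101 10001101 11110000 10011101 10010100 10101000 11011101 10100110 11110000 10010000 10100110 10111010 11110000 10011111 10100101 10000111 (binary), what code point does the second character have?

Offset 0: leading byte 0xE0 = 11100000 → 3-byte char #1 = E0 BD 8D.
Offset 3: leading byte 0xF0 = 11110000 → 4-byte char #2 = F0 9D 94 A8.
Leading byte 0xF0 = 11110000 matches 11110xxx → 4-byte sequence.
Byte 1: 0xF0 = 11110000, payload 000 (3 bits).
Byte 2: 0x9D = 10011101 (10xxxxxx ✓), payload 011101.
Byte 3: 0x94 = 10010100 (10xxxxxx ✓), payload 010100.
Byte 4: 0xA8 = 10101000 (10xxxxxx ✓), payload 101000.
Concatenate: 000011101010100101000 = 0x1D528 (21 bits → U+1D528).

U+1D528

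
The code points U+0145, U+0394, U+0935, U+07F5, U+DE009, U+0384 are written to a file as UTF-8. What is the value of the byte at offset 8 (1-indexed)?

1-indexed offset 8 is 0-indexed offset 7.
U+0145 → 2-byte form C5 85 at offsets 0–1.
U+0394 → 2-byte form CE 94 at offsets 2–3.
U+0935 → 3-byte form E0 A4 B5 at offsets 4–6.
U+07F5 → 2-byte form DF B5 at offsets 7–8.
Offset 7 falls in char 4's range; it's byte 1 of DF B5 = 0xDF.

0xDF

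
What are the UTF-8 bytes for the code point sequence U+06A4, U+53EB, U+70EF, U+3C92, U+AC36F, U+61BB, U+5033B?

U+06A4: 2-byte form → DA A4.
U+53EB: 3-byte form → E5 8F AB.
U+70EF: 3-byte form → E7 83 AF.
U+3C92: 3-byte form → E3 B2 92.
U+AC36F: 4-byte form → F2 AC 8D AF.
U+61BB: 3-byte form → E6 86 BB.
U+5033B: 4-byte form → F1 90 8C BB.
Concatenated (22 bytes): DA A4 E5 8F AB E7 83 AF E3 B2 92 F2 AC 8D AF E6 86 BB F1 90 8C BB.

DA A4 E5 8F AB E7 83 AF E3 B2 92 F2 AC 8D AF E6 86 BB F1 90 8C BB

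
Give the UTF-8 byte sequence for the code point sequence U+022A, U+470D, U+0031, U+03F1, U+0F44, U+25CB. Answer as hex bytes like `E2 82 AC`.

U+022A: 2-byte form → C8 AA.
U+470D: 3-byte form → E4 9C 8D.
U+0031: 1-byte form → 31.
U+03F1: 2-byte form → CF B1.
U+0F44: 3-byte form → E0 BD 84.
U+25CB: 3-byte form → E2 97 8B.
Concatenated (14 bytes): C8 AA E4 9C 8D 31 CF B1 E0 BD 84 E2 97 8B.

C8 AA E4 9C 8D 31 CF B1 E0 BD 84 E2 97 8B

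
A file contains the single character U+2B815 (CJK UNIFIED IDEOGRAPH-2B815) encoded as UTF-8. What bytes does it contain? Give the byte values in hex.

U+2B815 = 0x2B815 = 178197 decimal. In range U+10000–U+10FFFF → 4-byte form: 11110xxx 10xxxxxx 10xxxxxx 10xxxxxx.
Binary (21 bits): 000101011100000010101.
Split 3+6+6+6: 000 | 101011 | 100000 | 010101.
Byte 1: 11110000 = 0xF0.
Byte 2: 10101011 = 0xAB.
Byte 3: 10100000 = 0xA0.
Byte 4: 10010101 = 0x95.

F0 AB A0 95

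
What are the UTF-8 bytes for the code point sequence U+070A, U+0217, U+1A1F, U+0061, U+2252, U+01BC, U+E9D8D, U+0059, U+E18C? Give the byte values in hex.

U+070A: 2-byte form → DC 8A.
U+0217: 2-byte form → C8 97.
U+1A1F: 3-byte form → E1 A8 9F.
U+0061: 1-byte form → 61.
U+2252: 3-byte form → E2 89 92.
U+01BC: 2-byte form → C6 BC.
U+E9D8D: 4-byte form → F3 A9 B6 8D.
U+0059: 1-byte form → 59.
U+E18C: 3-byte form → EE 86 8C.
Concatenated (21 bytes): DC 8A C8 97 E1 A8 9F 61 E2 89 92 C6 BC F3 A9 B6 8D 59 EE 86 8C.

DC 8A C8 97 E1 A8 9F 61 E2 89 92 C6 BC F3 A9 B6 8D 59 EE 86 8C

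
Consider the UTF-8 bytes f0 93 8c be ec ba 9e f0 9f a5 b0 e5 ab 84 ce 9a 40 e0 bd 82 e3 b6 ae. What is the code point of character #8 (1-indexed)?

U+3DAE

Offset 0: leading byte 0xF0 = 11110000 → 4-byte char #1 = F0 93 8C BE.
Offset 4: leading byte 0xEC = 11101100 → 3-byte char #2 = EC BA 9E.
Offset 7: leading byte 0xF0 = 11110000 → 4-byte char #3 = F0 9F A5 B0.
Offset 11: leading byte 0xE5 = 11100101 → 3-byte char #4 = E5 AB 84.
Offset 14: leading byte 0xCE = 11001110 → 2-byte char #5 = CE 9A.
Offset 16: leading byte 0x40 = 01000000 → 1-byte char #6 = 40.
Offset 17: leading byte 0xE0 = 11100000 → 3-byte char #7 = E0 BD 82.
Offset 20: leading byte 0xE3 = 11100011 → 3-byte char #8 = E3 B6 AE.
Leading byte 0xE3 = 11100011 matches 1110xxxx → 3-byte sequence.
Byte 1: 0xE3 = 11100011, payload 0011 (4 bits).
Byte 2: 0xB6 = 10110110 (10xxxxxx ✓), payload 110110.
Byte 3: 0xAE = 10101110 (10xxxxxx ✓), payload 101110.
Concatenate: 0011110110101110 = 0x3DAE (16 bits → U+3DAE).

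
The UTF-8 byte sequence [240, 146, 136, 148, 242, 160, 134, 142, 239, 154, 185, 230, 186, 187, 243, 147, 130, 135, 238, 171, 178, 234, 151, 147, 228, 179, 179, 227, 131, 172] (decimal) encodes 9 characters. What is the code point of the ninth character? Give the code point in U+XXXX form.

U+30EC

Offset 0: leading byte 0xF0 = 11110000 → 4-byte char #1 = F0 92 88 94.
Offset 4: leading byte 0xF2 = 11110010 → 4-byte char #2 = F2 A0 86 8E.
Offset 8: leading byte 0xEF = 11101111 → 3-byte char #3 = EF 9A B9.
Offset 11: leading byte 0xE6 = 11100110 → 3-byte char #4 = E6 BA BB.
Offset 14: leading byte 0xF3 = 11110011 → 4-byte char #5 = F3 93 82 87.
Offset 18: leading byte 0xEE = 11101110 → 3-byte char #6 = EE AB B2.
Offset 21: leading byte 0xEA = 11101010 → 3-byte char #7 = EA 97 93.
Offset 24: leading byte 0xE4 = 11100100 → 3-byte char #8 = E4 B3 B3.
Offset 27: leading byte 0xE3 = 11100011 → 3-byte char #9 = E3 83 AC.
Leading byte 0xE3 = 11100011 matches 1110xxxx → 3-byte sequence.
Byte 1: 0xE3 = 11100011, payload 0011 (4 bits).
Byte 2: 0x83 = 10000011 (10xxxxxx ✓), payload 000011.
Byte 3: 0xAC = 10101100 (10xxxxxx ✓), payload 101100.
Concatenate: 0011000011101100 = 0x30EC (16 bits → U+30EC).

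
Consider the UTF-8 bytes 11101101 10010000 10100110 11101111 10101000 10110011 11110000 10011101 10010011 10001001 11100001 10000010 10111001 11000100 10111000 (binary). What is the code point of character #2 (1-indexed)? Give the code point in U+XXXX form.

U+FA33

Offset 0: leading byte 0xED = 11101101 → 3-byte char #1 = ED 90 A6.
Offset 3: leading byte 0xEF = 11101111 → 3-byte char #2 = EF A8 B3.
Leading byte 0xEF = 11101111 matches 1110xxxx → 3-byte sequence.
Byte 1: 0xEF = 11101111, payload 1111 (4 bits).
Byte 2: 0xA8 = 10101000 (10xxxxxx ✓), payload 101000.
Byte 3: 0xB3 = 10110011 (10xxxxxx ✓), payload 110011.
Concatenate: 1111101000110011 = 0xFA33 (16 bits → U+FA33).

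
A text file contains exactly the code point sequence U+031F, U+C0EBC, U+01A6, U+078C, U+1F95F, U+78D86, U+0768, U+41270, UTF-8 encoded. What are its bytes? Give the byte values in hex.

CC 9F F3 80 BA BC C6 A6 DE 8C F0 9F A5 9F F1 B8 B6 86 DD A8 F1 81 89 B0

U+031F: 2-byte form → CC 9F.
U+C0EBC: 4-byte form → F3 80 BA BC.
U+01A6: 2-byte form → C6 A6.
U+078C: 2-byte form → DE 8C.
U+1F95F: 4-byte form → F0 9F A5 9F.
U+78D86: 4-byte form → F1 B8 B6 86.
U+0768: 2-byte form → DD A8.
U+41270: 4-byte form → F1 81 89 B0.
Concatenated (24 bytes): CC 9F F3 80 BA BC C6 A6 DE 8C F0 9F A5 9F F1 B8 B6 86 DD A8 F1 81 89 B0.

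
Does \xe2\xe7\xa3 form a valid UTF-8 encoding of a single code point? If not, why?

Leading byte 0xE2 = 11100010 → 3-byte form.
Byte 2 is 0xE7 = 11100111, which is not 10xxxxxx — expected a continuation byte.

invalid (non-continuation byte where continuation expected)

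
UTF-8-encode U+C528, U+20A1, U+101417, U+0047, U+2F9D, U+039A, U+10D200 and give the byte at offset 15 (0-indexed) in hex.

U+C528 → 3-byte form EC 94 A8 at offsets 0–2.
U+20A1 → 3-byte form E2 82 A1 at offsets 3–5.
U+101417 → 4-byte form F4 81 90 97 at offsets 6–9.
U+0047 → 1-byte form 47 at offsets 10–10.
U+2F9D → 3-byte form E2 BE 9D at offsets 11–13.
U+039A → 2-byte form CE 9A at offsets 14–15.
Offset 15 falls in char 6's range; it's byte 2 of CE 9A = 0x9A.

0x9A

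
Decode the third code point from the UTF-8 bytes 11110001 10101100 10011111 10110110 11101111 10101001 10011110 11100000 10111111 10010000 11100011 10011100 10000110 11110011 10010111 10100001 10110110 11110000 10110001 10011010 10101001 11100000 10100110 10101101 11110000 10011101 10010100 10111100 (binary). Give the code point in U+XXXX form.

Offset 0: leading byte 0xF1 = 11110001 → 4-byte char #1 = F1 AC 9F B6.
Offset 4: leading byte 0xEF = 11101111 → 3-byte char #2 = EF A9 9E.
Offset 7: leading byte 0xE0 = 11100000 → 3-byte char #3 = E0 BF 90.
Leading byte 0xE0 = 11100000 matches 1110xxxx → 3-byte sequence.
Byte 1: 0xE0 = 11100000, payload 0000 (4 bits).
Byte 2: 0xBF = 10111111 (10xxxxxx ✓), payload 111111.
Byte 3: 0x90 = 10010000 (10xxxxxx ✓), payload 010000.
Concatenate: 0000111111010000 = 0xFD0 (16 bits → U+0FD0).

U+0FD0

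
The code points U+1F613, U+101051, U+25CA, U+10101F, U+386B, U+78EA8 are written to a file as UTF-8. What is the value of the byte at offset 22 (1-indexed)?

0xA8

1-indexed offset 22 is 0-indexed offset 21.
U+1F613 → 4-byte form F0 9F 98 93 at offsets 0–3.
U+101051 → 4-byte form F4 81 81 91 at offsets 4–7.
U+25CA → 3-byte form E2 97 8A at offsets 8–10.
U+10101F → 4-byte form F4 81 80 9F at offsets 11–14.
U+386B → 3-byte form E3 A1 AB at offsets 15–17.
U+78EA8 → 4-byte form F1 B8 BA A8 at offsets 18–21.
Offset 21 falls in char 6's range; it's byte 4 of F1 B8 BA A8 = 0xA8.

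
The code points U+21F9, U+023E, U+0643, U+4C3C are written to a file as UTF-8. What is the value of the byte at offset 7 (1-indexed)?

0x83

1-indexed offset 7 is 0-indexed offset 6.
U+21F9 → 3-byte form E2 87 B9 at offsets 0–2.
U+023E → 2-byte form C8 BE at offsets 3–4.
U+0643 → 2-byte form D9 83 at offsets 5–6.
Offset 6 falls in char 3's range; it's byte 2 of D9 83 = 0x83.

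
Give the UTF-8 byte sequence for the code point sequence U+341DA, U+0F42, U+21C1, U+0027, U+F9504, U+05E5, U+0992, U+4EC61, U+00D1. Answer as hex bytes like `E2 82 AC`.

F0 B4 87 9A E0 BD 82 E2 87 81 27 F3 B9 94 84 D7 A5 E0 A6 92 F1 8E B1 A1 C3 91

U+341DA: 4-byte form → F0 B4 87 9A.
U+0F42: 3-byte form → E0 BD 82.
U+21C1: 3-byte form → E2 87 81.
U+0027: 1-byte form → 27.
U+F9504: 4-byte form → F3 B9 94 84.
U+05E5: 2-byte form → D7 A5.
U+0992: 3-byte form → E0 A6 92.
U+4EC61: 4-byte form → F1 8E B1 A1.
U+00D1: 2-byte form → C3 91.
Concatenated (26 bytes): F0 B4 87 9A E0 BD 82 E2 87 81 27 F3 B9 94 84 D7 A5 E0 A6 92 F1 8E B1 A1 C3 91.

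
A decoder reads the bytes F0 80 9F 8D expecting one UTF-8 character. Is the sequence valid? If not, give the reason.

Leading byte 0xF0 = 11110000 → 4-byte form.
Continuation bytes all match 10xxxxxx. Payload decodes to 0x7CD.
But 0x7CD < 0x10000, the minimum for a 4-byte sequence — this is an overlong encoding.

invalid (overlong encoding)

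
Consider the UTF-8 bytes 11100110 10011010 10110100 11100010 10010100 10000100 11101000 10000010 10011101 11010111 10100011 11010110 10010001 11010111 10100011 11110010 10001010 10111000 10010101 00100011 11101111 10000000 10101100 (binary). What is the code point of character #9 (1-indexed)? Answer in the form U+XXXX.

U+F02C

Offset 0: leading byte 0xE6 = 11100110 → 3-byte char #1 = E6 9A B4.
Offset 3: leading byte 0xE2 = 11100010 → 3-byte char #2 = E2 94 84.
Offset 6: leading byte 0xE8 = 11101000 → 3-byte char #3 = E8 82 9D.
Offset 9: leading byte 0xD7 = 11010111 → 2-byte char #4 = D7 A3.
Offset 11: leading byte 0xD6 = 11010110 → 2-byte char #5 = D6 91.
Offset 13: leading byte 0xD7 = 11010111 → 2-byte char #6 = D7 A3.
Offset 15: leading byte 0xF2 = 11110010 → 4-byte char #7 = F2 8A B8 95.
Offset 19: leading byte 0x23 = 00100011 → 1-byte char #8 = 23.
Offset 20: leading byte 0xEF = 11101111 → 3-byte char #9 = EF 80 AC.
Leading byte 0xEF = 11101111 matches 1110xxxx → 3-byte sequence.
Byte 1: 0xEF = 11101111, payload 1111 (4 bits).
Byte 2: 0x80 = 10000000 (10xxxxxx ✓), payload 000000.
Byte 3: 0xAC = 10101100 (10xxxxxx ✓), payload 101100.
Concatenate: 1111000000101100 = 0xF02C (16 bits → U+F02C).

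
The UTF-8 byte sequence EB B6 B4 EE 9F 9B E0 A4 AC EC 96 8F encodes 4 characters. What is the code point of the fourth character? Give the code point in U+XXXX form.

U+C58F

Offset 0: leading byte 0xEB = 11101011 → 3-byte char #1 = EB B6 B4.
Offset 3: leading byte 0xEE = 11101110 → 3-byte char #2 = EE 9F 9B.
Offset 6: leading byte 0xE0 = 11100000 → 3-byte char #3 = E0 A4 AC.
Offset 9: leading byte 0xEC = 11101100 → 3-byte char #4 = EC 96 8F.
Leading byte 0xEC = 11101100 matches 1110xxxx → 3-byte sequence.
Byte 1: 0xEC = 11101100, payload 1100 (4 bits).
Byte 2: 0x96 = 10010110 (10xxxxxx ✓), payload 010110.
Byte 3: 0x8F = 10001111 (10xxxxxx ✓), payload 001111.
Concatenate: 1100010110001111 = 0xC58F (16 bits → U+C58F).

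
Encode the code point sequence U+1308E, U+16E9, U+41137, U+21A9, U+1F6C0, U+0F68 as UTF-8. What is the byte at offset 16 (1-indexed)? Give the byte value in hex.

0x9F

1-indexed offset 16 is 0-indexed offset 15.
U+1308E → 4-byte form F0 93 82 8E at offsets 0–3.
U+16E9 → 3-byte form E1 9B A9 at offsets 4–6.
U+41137 → 4-byte form F1 81 84 B7 at offsets 7–10.
U+21A9 → 3-byte form E2 86 A9 at offsets 11–13.
U+1F6C0 → 4-byte form F0 9F 9B 80 at offsets 14–17.
Offset 15 falls in char 5's range; it's byte 2 of F0 9F 9B 80 = 0x9F.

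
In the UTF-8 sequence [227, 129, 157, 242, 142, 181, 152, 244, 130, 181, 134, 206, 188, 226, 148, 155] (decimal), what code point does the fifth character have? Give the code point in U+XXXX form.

Offset 0: leading byte 0xE3 = 11100011 → 3-byte char #1 = E3 81 9D.
Offset 3: leading byte 0xF2 = 11110010 → 4-byte char #2 = F2 8E B5 98.
Offset 7: leading byte 0xF4 = 11110100 → 4-byte char #3 = F4 82 B5 86.
Offset 11: leading byte 0xCE = 11001110 → 2-byte char #4 = CE BC.
Offset 13: leading byte 0xE2 = 11100010 → 3-byte char #5 = E2 94 9B.
Leading byte 0xE2 = 11100010 matches 1110xxxx → 3-byte sequence.
Byte 1: 0xE2 = 11100010, payload 0010 (4 bits).
Byte 2: 0x94 = 10010100 (10xxxxxx ✓), payload 010100.
Byte 3: 0x9B = 10011011 (10xxxxxx ✓), payload 011011.
Concatenate: 0010010100011011 = 0x251B (16 bits → U+251B).

U+251B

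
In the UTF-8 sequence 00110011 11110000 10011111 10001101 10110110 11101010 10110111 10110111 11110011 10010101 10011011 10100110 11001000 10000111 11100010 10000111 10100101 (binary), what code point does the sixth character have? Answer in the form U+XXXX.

U+21E5

Offset 0: leading byte 0x33 = 00110011 → 1-byte char #1 = 33.
Offset 1: leading byte 0xF0 = 11110000 → 4-byte char #2 = F0 9F 8D B6.
Offset 5: leading byte 0xEA = 11101010 → 3-byte char #3 = EA B7 B7.
Offset 8: leading byte 0xF3 = 11110011 → 4-byte char #4 = F3 95 9B A6.
Offset 12: leading byte 0xC8 = 11001000 → 2-byte char #5 = C8 87.
Offset 14: leading byte 0xE2 = 11100010 → 3-byte char #6 = E2 87 A5.
Leading byte 0xE2 = 11100010 matches 1110xxxx → 3-byte sequence.
Byte 1: 0xE2 = 11100010, payload 0010 (4 bits).
Byte 2: 0x87 = 10000111 (10xxxxxx ✓), payload 000111.
Byte 3: 0xA5 = 10100101 (10xxxxxx ✓), payload 100101.
Concatenate: 0010000111100101 = 0x21E5 (16 bits → U+21E5).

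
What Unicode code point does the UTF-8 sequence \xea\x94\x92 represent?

Leading byte 0xEA = 11101010 matches 1110xxxx → 3-byte sequence.
Byte 1: 0xEA = 11101010, payload 1010 (4 bits).
Byte 2: 0x94 = 10010100 (10xxxxxx ✓), payload 010100.
Byte 3: 0x92 = 10010010 (10xxxxxx ✓), payload 010010.
Concatenate: 1010010100010010 = 0xA512 (16 bits → U+A512).

U+A512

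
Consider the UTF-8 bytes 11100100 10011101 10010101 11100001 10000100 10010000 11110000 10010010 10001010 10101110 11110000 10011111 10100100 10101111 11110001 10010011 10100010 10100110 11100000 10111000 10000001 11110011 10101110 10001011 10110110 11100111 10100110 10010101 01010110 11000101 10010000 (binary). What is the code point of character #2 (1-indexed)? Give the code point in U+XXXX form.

Offset 0: leading byte 0xE4 = 11100100 → 3-byte char #1 = E4 9D 95.
Offset 3: leading byte 0xE1 = 11100001 → 3-byte char #2 = E1 84 90.
Leading byte 0xE1 = 11100001 matches 1110xxxx → 3-byte sequence.
Byte 1: 0xE1 = 11100001, payload 0001 (4 bits).
Byte 2: 0x84 = 10000100 (10xxxxxx ✓), payload 000100.
Byte 3: 0x90 = 10010000 (10xxxxxx ✓), payload 010000.
Concatenate: 0001000100010000 = 0x1110 (16 bits → U+1110).

U+1110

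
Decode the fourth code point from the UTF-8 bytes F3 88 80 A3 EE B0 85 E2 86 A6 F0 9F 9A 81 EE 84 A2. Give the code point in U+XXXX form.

U+1F681

Offset 0: leading byte 0xF3 = 11110011 → 4-byte char #1 = F3 88 80 A3.
Offset 4: leading byte 0xEE = 11101110 → 3-byte char #2 = EE B0 85.
Offset 7: leading byte 0xE2 = 11100010 → 3-byte char #3 = E2 86 A6.
Offset 10: leading byte 0xF0 = 11110000 → 4-byte char #4 = F0 9F 9A 81.
Leading byte 0xF0 = 11110000 matches 11110xxx → 4-byte sequence.
Byte 1: 0xF0 = 11110000, payload 000 (3 bits).
Byte 2: 0x9F = 10011111 (10xxxxxx ✓), payload 011111.
Byte 3: 0x9A = 10011010 (10xxxxxx ✓), payload 011010.
Byte 4: 0x81 = 10000001 (10xxxxxx ✓), payload 000001.
Concatenate: 000011111011010000001 = 0x1F681 (21 bits → U+1F681).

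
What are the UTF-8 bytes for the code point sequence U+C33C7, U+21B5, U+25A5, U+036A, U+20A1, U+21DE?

U+C33C7: 4-byte form → F3 83 8F 87.
U+21B5: 3-byte form → E2 86 B5.
U+25A5: 3-byte form → E2 96 A5.
U+036A: 2-byte form → CD AA.
U+20A1: 3-byte form → E2 82 A1.
U+21DE: 3-byte form → E2 87 9E.
Concatenated (18 bytes): F3 83 8F 87 E2 86 B5 E2 96 A5 CD AA E2 82 A1 E2 87 9E.

F3 83 8F 87 E2 86 B5 E2 96 A5 CD AA E2 82 A1 E2 87 9E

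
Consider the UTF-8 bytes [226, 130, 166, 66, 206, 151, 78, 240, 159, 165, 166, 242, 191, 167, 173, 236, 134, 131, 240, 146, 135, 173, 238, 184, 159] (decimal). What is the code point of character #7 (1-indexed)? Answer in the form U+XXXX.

Offset 0: leading byte 0xE2 = 11100010 → 3-byte char #1 = E2 82 A6.
Offset 3: leading byte 0x42 = 01000010 → 1-byte char #2 = 42.
Offset 4: leading byte 0xCE = 11001110 → 2-byte char #3 = CE 97.
Offset 6: leading byte 0x4E = 01001110 → 1-byte char #4 = 4E.
Offset 7: leading byte 0xF0 = 11110000 → 4-byte char #5 = F0 9F A5 A6.
Offset 11: leading byte 0xF2 = 11110010 → 4-byte char #6 = F2 BF A7 AD.
Offset 15: leading byte 0xEC = 11101100 → 3-byte char #7 = EC 86 83.
Leading byte 0xEC = 11101100 matches 1110xxxx → 3-byte sequence.
Byte 1: 0xEC = 11101100, payload 1100 (4 bits).
Byte 2: 0x86 = 10000110 (10xxxxxx ✓), payload 000110.
Byte 3: 0x83 = 10000011 (10xxxxxx ✓), payload 000011.
Concatenate: 1100000110000011 = 0xC183 (16 bits → U+C183).

U+C183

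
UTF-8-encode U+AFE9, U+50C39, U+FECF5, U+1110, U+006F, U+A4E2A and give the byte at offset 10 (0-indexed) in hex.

U+AFE9 → 3-byte form EA BF A9 at offsets 0–2.
U+50C39 → 4-byte form F1 90 B0 B9 at offsets 3–6.
U+FECF5 → 4-byte form F3 BE B3 B5 at offsets 7–10.
Offset 10 falls in char 3's range; it's byte 4 of F3 BE B3 B5 = 0xB5.

0xB5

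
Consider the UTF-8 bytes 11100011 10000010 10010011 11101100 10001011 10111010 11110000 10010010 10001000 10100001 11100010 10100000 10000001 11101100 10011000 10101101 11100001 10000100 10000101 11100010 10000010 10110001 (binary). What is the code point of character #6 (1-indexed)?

Offset 0: leading byte 0xE3 = 11100011 → 3-byte char #1 = E3 82 93.
Offset 3: leading byte 0xEC = 11101100 → 3-byte char #2 = EC 8B BA.
Offset 6: leading byte 0xF0 = 11110000 → 4-byte char #3 = F0 92 88 A1.
Offset 10: leading byte 0xE2 = 11100010 → 3-byte char #4 = E2 A0 81.
Offset 13: leading byte 0xEC = 11101100 → 3-byte char #5 = EC 98 AD.
Offset 16: leading byte 0xE1 = 11100001 → 3-byte char #6 = E1 84 85.
Leading byte 0xE1 = 11100001 matches 1110xxxx → 3-byte sequence.
Byte 1: 0xE1 = 11100001, payload 0001 (4 bits).
Byte 2: 0x84 = 10000100 (10xxxxxx ✓), payload 000100.
Byte 3: 0x85 = 10000101 (10xxxxxx ✓), payload 000101.
Concatenate: 0001000100000101 = 0x1105 (16 bits → U+1105).

U+1105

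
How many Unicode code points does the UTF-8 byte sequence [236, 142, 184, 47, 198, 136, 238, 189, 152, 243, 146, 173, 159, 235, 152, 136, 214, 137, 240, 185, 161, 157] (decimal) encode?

8

Byte at offset 0: 0xEC = 11101100 → 3-byte char (#1). Advance 3.
Byte at offset 3: 0x2F = 00101111 → 1-byte char (#2). Advance 1.
Byte at offset 4: 0xC6 = 11000110 → 2-byte char (#3). Advance 2.
Byte at offset 6: 0xEE = 11101110 → 3-byte char (#4). Advance 3.
Byte at offset 9: 0xF3 = 11110011 → 4-byte char (#5). Advance 4.
Byte at offset 13: 0xEB = 11101011 → 3-byte char (#6). Advance 3.
Byte at offset 16: 0xD6 = 11010110 → 2-byte char (#7). Advance 2.
Byte at offset 18: 0xF0 = 11110000 → 4-byte char (#8). Advance 4.
Reached end at offset 22 after 8 code points.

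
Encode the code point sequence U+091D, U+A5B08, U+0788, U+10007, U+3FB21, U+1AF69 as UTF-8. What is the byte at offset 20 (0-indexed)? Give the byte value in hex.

U+091D → 3-byte form E0 A4 9D at offsets 0–2.
U+A5B08 → 4-byte form F2 A5 AC 88 at offsets 3–6.
U+0788 → 2-byte form DE 88 at offsets 7–8.
U+10007 → 4-byte form F0 90 80 87 at offsets 9–12.
U+3FB21 → 4-byte form F0 BF AC A1 at offsets 13–16.
U+1AF69 → 4-byte form F0 9A BD A9 at offsets 17–20.
Offset 20 falls in char 6's range; it's byte 4 of F0 9A BD A9 = 0xA9.

0xA9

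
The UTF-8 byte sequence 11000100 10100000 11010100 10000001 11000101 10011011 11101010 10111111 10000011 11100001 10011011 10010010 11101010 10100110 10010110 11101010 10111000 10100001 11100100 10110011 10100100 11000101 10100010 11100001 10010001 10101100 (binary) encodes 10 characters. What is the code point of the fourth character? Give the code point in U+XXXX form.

U+AFC3

Offset 0: leading byte 0xC4 = 11000100 → 2-byte char #1 = C4 A0.
Offset 2: leading byte 0xD4 = 11010100 → 2-byte char #2 = D4 81.
Offset 4: leading byte 0xC5 = 11000101 → 2-byte char #3 = C5 9B.
Offset 6: leading byte 0xEA = 11101010 → 3-byte char #4 = EA BF 83.
Leading byte 0xEA = 11101010 matches 1110xxxx → 3-byte sequence.
Byte 1: 0xEA = 11101010, payload 1010 (4 bits).
Byte 2: 0xBF = 10111111 (10xxxxxx ✓), payload 111111.
Byte 3: 0x83 = 10000011 (10xxxxxx ✓), payload 000011.
Concatenate: 1010111111000011 = 0xAFC3 (16 bits → U+AFC3).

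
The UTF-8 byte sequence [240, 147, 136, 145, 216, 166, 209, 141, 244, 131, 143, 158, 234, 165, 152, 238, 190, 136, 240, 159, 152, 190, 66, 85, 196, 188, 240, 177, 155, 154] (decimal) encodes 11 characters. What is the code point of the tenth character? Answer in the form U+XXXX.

U+013C

Offset 0: leading byte 0xF0 = 11110000 → 4-byte char #1 = F0 93 88 91.
Offset 4: leading byte 0xD8 = 11011000 → 2-byte char #2 = D8 A6.
Offset 6: leading byte 0xD1 = 11010001 → 2-byte char #3 = D1 8D.
Offset 8: leading byte 0xF4 = 11110100 → 4-byte char #4 = F4 83 8F 9E.
Offset 12: leading byte 0xEA = 11101010 → 3-byte char #5 = EA A5 98.
Offset 15: leading byte 0xEE = 11101110 → 3-byte char #6 = EE BE 88.
Offset 18: leading byte 0xF0 = 11110000 → 4-byte char #7 = F0 9F 98 BE.
Offset 22: leading byte 0x42 = 01000010 → 1-byte char #8 = 42.
Offset 23: leading byte 0x55 = 01010101 → 1-byte char #9 = 55.
Offset 24: leading byte 0xC4 = 11000100 → 2-byte char #10 = C4 BC.
Leading byte 0xC4 = 11000100 matches 110xxxxx → 2-byte sequence.
Byte 1: 0xC4 = 11000100, payload 00100 (5 bits).
Byte 2: 0xBC = 10111100 (10xxxxxx ✓), payload 111100.
Concatenate: 00100111100 = 0x13C (11 bits → U+013C).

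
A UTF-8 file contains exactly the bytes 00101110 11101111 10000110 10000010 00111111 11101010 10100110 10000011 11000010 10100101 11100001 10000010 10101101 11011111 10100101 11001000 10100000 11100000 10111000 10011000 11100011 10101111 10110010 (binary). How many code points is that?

10

Byte at offset 0: 0x2E = 00101110 → 1-byte char (#1). Advance 1.
Byte at offset 1: 0xEF = 11101111 → 3-byte char (#2). Advance 3.
Byte at offset 4: 0x3F = 00111111 → 1-byte char (#3). Advance 1.
Byte at offset 5: 0xEA = 11101010 → 3-byte char (#4). Advance 3.
Byte at offset 8: 0xC2 = 11000010 → 2-byte char (#5). Advance 2.
Byte at offset 10: 0xE1 = 11100001 → 3-byte char (#6). Advance 3.
Byte at offset 13: 0xDF = 11011111 → 2-byte char (#7). Advance 2.
Byte at offset 15: 0xC8 = 11001000 → 2-byte char (#8). Advance 2.
Byte at offset 17: 0xE0 = 11100000 → 3-byte char (#9). Advance 3.
Byte at offset 20: 0xE3 = 11100011 → 3-byte char (#10). Advance 3.
Reached end at offset 23 after 10 code points.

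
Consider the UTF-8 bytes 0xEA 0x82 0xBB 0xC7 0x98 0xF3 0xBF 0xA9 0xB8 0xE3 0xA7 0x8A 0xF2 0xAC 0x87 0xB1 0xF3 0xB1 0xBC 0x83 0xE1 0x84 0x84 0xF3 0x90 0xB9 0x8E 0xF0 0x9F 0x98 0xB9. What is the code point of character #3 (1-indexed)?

U+FFA78

Offset 0: leading byte 0xEA = 11101010 → 3-byte char #1 = EA 82 BB.
Offset 3: leading byte 0xC7 = 11000111 → 2-byte char #2 = C7 98.
Offset 5: leading byte 0xF3 = 11110011 → 4-byte char #3 = F3 BF A9 B8.
Leading byte 0xF3 = 11110011 matches 11110xxx → 4-byte sequence.
Byte 1: 0xF3 = 11110011, payload 011 (3 bits).
Byte 2: 0xBF = 10111111 (10xxxxxx ✓), payload 111111.
Byte 3: 0xA9 = 10101001 (10xxxxxx ✓), payload 101001.
Byte 4: 0xB8 = 10111000 (10xxxxxx ✓), payload 111000.
Concatenate: 011111111101001111000 = 0xFFA78 (21 bits → U+FFA78).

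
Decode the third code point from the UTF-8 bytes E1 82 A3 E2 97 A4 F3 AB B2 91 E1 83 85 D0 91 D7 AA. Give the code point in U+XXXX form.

Offset 0: leading byte 0xE1 = 11100001 → 3-byte char #1 = E1 82 A3.
Offset 3: leading byte 0xE2 = 11100010 → 3-byte char #2 = E2 97 A4.
Offset 6: leading byte 0xF3 = 11110011 → 4-byte char #3 = F3 AB B2 91.
Leading byte 0xF3 = 11110011 matches 11110xxx → 4-byte sequence.
Byte 1: 0xF3 = 11110011, payload 011 (3 bits).
Byte 2: 0xAB = 10101011 (10xxxxxx ✓), payload 101011.
Byte 3: 0xB2 = 10110010 (10xxxxxx ✓), payload 110010.
Byte 4: 0x91 = 10010001 (10xxxxxx ✓), payload 010001.
Concatenate: 011101011110010010001 = 0xEBC91 (21 bits → U+EBC91).

U+EBC91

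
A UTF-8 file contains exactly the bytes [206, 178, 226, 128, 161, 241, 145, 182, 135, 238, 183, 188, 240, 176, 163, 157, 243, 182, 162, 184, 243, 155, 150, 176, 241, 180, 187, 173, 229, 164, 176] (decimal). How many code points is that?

9

Byte at offset 0: 0xCE = 11001110 → 2-byte char (#1). Advance 2.
Byte at offset 2: 0xE2 = 11100010 → 3-byte char (#2). Advance 3.
Byte at offset 5: 0xF1 = 11110001 → 4-byte char (#3). Advance 4.
Byte at offset 9: 0xEE = 11101110 → 3-byte char (#4). Advance 3.
Byte at offset 12: 0xF0 = 11110000 → 4-byte char (#5). Advance 4.
Byte at offset 16: 0xF3 = 11110011 → 4-byte char (#6). Advance 4.
Byte at offset 20: 0xF3 = 11110011 → 4-byte char (#7). Advance 4.
Byte at offset 24: 0xF1 = 11110001 → 4-byte char (#8). Advance 4.
Byte at offset 28: 0xE5 = 11100101 → 3-byte char (#9). Advance 3.
Reached end at offset 31 after 9 code points.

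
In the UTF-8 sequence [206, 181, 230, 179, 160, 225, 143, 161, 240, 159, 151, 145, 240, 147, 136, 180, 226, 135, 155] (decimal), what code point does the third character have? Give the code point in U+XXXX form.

U+13E1

Offset 0: leading byte 0xCE = 11001110 → 2-byte char #1 = CE B5.
Offset 2: leading byte 0xE6 = 11100110 → 3-byte char #2 = E6 B3 A0.
Offset 5: leading byte 0xE1 = 11100001 → 3-byte char #3 = E1 8F A1.
Leading byte 0xE1 = 11100001 matches 1110xxxx → 3-byte sequence.
Byte 1: 0xE1 = 11100001, payload 0001 (4 bits).
Byte 2: 0x8F = 10001111 (10xxxxxx ✓), payload 001111.
Byte 3: 0xA1 = 10100001 (10xxxxxx ✓), payload 100001.
Concatenate: 0001001111100001 = 0x13E1 (16 bits → U+13E1).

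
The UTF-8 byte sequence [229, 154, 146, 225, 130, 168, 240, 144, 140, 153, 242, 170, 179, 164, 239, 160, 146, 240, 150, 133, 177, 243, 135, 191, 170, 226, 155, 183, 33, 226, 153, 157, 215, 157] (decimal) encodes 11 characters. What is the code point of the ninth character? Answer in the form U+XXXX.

Offset 0: leading byte 0xE5 = 11100101 → 3-byte char #1 = E5 9A 92.
Offset 3: leading byte 0xE1 = 11100001 → 3-byte char #2 = E1 82 A8.
Offset 6: leading byte 0xF0 = 11110000 → 4-byte char #3 = F0 90 8C 99.
Offset 10: leading byte 0xF2 = 11110010 → 4-byte char #4 = F2 AA B3 A4.
Offset 14: leading byte 0xEF = 11101111 → 3-byte char #5 = EF A0 92.
Offset 17: leading byte 0xF0 = 11110000 → 4-byte char #6 = F0 96 85 B1.
Offset 21: leading byte 0xF3 = 11110011 → 4-byte char #7 = F3 87 BF AA.
Offset 25: leading byte 0xE2 = 11100010 → 3-byte char #8 = E2 9B B7.
Offset 28: leading byte 0x21 = 00100001 → 1-byte char #9 = 21.
Leading byte 0x21 = 00100001 matches 0xxxxxxx → 1-byte sequence.
Byte 1: 0x21 = 00100001, payload 0100001 (7 bits).
Concatenate: 0100001 = 0x21 (7 bits → U+0021).

U+0021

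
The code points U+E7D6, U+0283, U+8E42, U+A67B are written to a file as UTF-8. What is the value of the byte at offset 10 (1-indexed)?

1-indexed offset 10 is 0-indexed offset 9.
U+E7D6 → 3-byte form EE 9F 96 at offsets 0–2.
U+0283 → 2-byte form CA 83 at offsets 3–4.
U+8E42 → 3-byte form E8 B9 82 at offsets 5–7.
U+A67B → 3-byte form EA 99 BB at offsets 8–10.
Offset 9 falls in char 4's range; it's byte 2 of EA 99 BB = 0x99.

0x99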